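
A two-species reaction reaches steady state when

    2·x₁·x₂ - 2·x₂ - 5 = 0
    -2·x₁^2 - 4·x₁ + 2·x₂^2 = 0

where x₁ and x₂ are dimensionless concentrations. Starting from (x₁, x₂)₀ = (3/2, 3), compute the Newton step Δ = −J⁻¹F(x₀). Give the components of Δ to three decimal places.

At (3/2, 3): F = (-2.000, 7.500).
Jacobian J = [[2·x₂, 2·x₁ - 2], [-4·x₁ - 4, 4·x₂]].
At the point, J = [[6.000, 1.000], [-10.000, 12.000]] (det J = 82.000).
Solving J·Δ = −F gives Δ = (0.384, -0.305).

(0.384, -0.305)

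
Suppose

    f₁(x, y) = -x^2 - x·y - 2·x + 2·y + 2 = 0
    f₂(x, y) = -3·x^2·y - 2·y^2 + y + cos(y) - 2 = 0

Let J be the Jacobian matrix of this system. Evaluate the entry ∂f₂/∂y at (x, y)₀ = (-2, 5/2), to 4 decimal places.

-21.5985

∂f₂/∂y = -3·x^2 - 4·y - sin(y) + 1.
At (-2, 5/2) this is -21.5985.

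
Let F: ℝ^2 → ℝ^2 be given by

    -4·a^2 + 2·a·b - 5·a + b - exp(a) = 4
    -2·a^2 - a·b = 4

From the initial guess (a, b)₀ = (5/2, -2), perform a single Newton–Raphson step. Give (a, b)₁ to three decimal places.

(0.955, -1.656)

At (5/2, -2): F = (-65.68249, -11.500).
Jacobian J = [[-8·a + 2·b - exp(a) - 5, 2·a + 1], [-4·a - b, -a]].
At the point, J = [[-41.18249, 6.000], [-8.000, -2.500]] (det J = 150.95623).
Solving J·Δ = −F gives Δ = (-1.545, 0.344).
Then the next iterate is (a, b)₁ = (0.955, -1.656).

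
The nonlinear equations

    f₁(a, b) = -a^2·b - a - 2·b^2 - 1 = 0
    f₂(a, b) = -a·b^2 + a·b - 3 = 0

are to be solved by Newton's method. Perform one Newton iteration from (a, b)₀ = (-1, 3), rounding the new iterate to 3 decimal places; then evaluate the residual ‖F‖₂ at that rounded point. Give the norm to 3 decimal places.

5.900

At (-1, 3): F = (-21.000, 3.000).
Jacobian J = [[-2·a·b - 1, -a^2 - 4·b], [-b^2 + b, -2·a·b + a]].
At the point, J = [[5.000, -13.000], [-6.000, 5.000]] (det J = -53.000).
Solving J·Δ = −F gives Δ = (-1.245, -2.094).
Then the next iterate is (a, b)₁ = (-2.245, 0.906).
Re-evaluating at (-2.245, 0.906): F = (-4.96293, -3.19119), so ‖F‖₂ = 5.900.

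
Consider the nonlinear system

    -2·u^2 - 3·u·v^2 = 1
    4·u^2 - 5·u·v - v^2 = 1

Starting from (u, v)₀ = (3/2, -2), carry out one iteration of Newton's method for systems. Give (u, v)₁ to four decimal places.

(0.7200, -1.4745)

At (3/2, -2): F = (-23.5000, 19.0000).
Jacobian J = [[-4·u - 3·v^2, -6·u·v], [8·u - 5·v, -5·u - 2·v]].
At the point, J = [[-18.0000, 18.0000], [22.0000, -3.5000]] (det J = -333.0000).
Solving J·Δ = −F gives Δ = (-0.7800, 0.5255).
Then the next iterate is (u, v)₁ = (0.7200, -1.4745).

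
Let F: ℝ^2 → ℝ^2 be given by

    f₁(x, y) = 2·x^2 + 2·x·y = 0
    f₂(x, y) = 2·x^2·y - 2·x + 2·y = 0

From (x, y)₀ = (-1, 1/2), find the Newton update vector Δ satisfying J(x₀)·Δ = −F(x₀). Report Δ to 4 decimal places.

At (-1, 1/2): F = (1.0000, 4.0000).
Jacobian J = [[4·x + 2·y, 2·x], [4·x·y - 2, 2·x^2 + 2]].
At the point, J = [[-3.0000, -2.0000], [-4.0000, 4.0000]] (det J = -20.0000).
Solving J·Δ = −F gives Δ = (0.6000, -0.4000).

(0.6000, -0.4000)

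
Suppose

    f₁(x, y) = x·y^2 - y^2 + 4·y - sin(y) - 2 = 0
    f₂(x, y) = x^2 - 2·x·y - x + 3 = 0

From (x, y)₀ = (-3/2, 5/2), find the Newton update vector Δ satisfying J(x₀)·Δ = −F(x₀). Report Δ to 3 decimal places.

At (-3/2, 5/2): F = (-8.22347, 14.250).
Jacobian J = [[y^2, 2·x·y - 2·y - cos(y) + 4], [2·x - 2·y - 1, -2·x]].
At the point, J = [[6.250, -7.69886], [-9.000, 3.000]] (det J = -50.53971).
Solving J·Δ = −F gives Δ = (1.683, 0.298).

(1.683, 0.298)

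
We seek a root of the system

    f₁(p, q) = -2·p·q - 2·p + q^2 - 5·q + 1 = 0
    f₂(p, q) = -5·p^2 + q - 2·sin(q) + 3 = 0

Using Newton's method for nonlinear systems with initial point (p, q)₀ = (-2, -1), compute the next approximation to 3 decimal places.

At (-2, -1): F = (7.000, -16.31706).
Jacobian J = [[-2·q - 2, -2·p + 2·q - 5], [-10·p, -2·cos(q) + 1]].
At the point, J = [[0.000, -3.000], [20.000, -0.08060]] (det J = 60.000).
Solving J·Δ = −F gives Δ = (0.825, 2.333).
Then the next iterate is (p, q)₁ = (-1.175, 1.333).

(-1.175, 1.333)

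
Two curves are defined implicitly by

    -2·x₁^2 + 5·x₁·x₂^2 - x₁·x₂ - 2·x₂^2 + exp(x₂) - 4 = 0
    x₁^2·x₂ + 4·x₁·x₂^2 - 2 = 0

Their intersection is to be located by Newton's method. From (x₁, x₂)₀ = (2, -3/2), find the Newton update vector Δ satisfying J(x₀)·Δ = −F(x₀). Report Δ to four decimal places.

(4.1488, 1.1223)

At (2, -3/2): F = (9.223130, 10.0000).
Jacobian J = [[-4·x₁ + 5·x₂^2 - x₂, 10·x₁·x₂ - x₁ - 4·x₂ + exp(x₂)], [2·x₁·x₂ + 4·x₂^2, x₁^2 + 8·x₁·x₂]].
At the point, J = [[4.7500, -25.776870], [3.0000, -20.0000]] (det J = -17.669390).
Solving J·Δ = −F gives Δ = (4.1488, 1.1223).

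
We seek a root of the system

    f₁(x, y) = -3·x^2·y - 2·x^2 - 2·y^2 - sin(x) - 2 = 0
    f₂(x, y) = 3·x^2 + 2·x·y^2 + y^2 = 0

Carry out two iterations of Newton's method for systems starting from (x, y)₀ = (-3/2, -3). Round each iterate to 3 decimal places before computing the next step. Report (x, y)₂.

(-1.464, -1.836)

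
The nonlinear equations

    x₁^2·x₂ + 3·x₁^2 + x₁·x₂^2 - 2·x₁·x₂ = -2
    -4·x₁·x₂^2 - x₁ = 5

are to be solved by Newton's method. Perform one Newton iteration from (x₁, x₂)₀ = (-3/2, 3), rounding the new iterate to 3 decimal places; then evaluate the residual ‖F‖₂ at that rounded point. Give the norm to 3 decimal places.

At (-3/2, 3): F = (11.000, 50.500).
Jacobian J = [[2·x₁·x₂ + 6·x₁ + x₂^2 - 2·x₂, x₁^2 + 2·x₁·x₂ - 2·x₁], [-4·x₂^2 - 1, -8·x₁·x₂]].
At the point, J = [[-15.000, -3.750], [-37.000, 36.000]] (det J = -678.750).
Solving J·Δ = −F gives Δ = (0.862, -0.516).
Then the next iterate is (x₁, x₂)₁ = (-0.638, 2.484).
Re-evaluating at (-0.638, 2.484): F = (3.46519, 11.38449), so ‖F‖₂ = 11.900.

11.900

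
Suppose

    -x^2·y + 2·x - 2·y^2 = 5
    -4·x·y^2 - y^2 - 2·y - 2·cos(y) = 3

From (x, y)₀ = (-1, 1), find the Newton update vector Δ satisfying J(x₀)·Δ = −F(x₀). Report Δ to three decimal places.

At (-1, 1): F = (-10.000, -3.08060).
Jacobian J = [[-2·x·y + 2, -x^2 - 4·y], [-4·y^2, -8·x·y - 2·y + 2·sin(y) - 2]].
At the point, J = [[4.000, -5.000], [-4.000, 5.68294]] (det J = 2.73177).
Solving J·Δ = −F gives Δ = (26.442, 19.153).

(26.442, 19.153)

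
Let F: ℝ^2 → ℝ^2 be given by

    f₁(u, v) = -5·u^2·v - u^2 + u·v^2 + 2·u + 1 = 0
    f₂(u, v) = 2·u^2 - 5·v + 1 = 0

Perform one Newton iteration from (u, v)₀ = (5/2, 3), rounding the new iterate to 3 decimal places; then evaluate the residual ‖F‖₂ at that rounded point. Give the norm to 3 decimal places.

At (5/2, 3): F = (-71.500, -1.500).
Jacobian J = [[-10·u·v - 2·u + v^2 + 2, -5·u^2 + 2·u·v], [4·u, -5]].
At the point, J = [[-69.000, -16.250], [10.000, -5.000]] (det J = 507.500).
Solving J·Δ = −F gives Δ = (-0.656, -1.613).
Then the next iterate is (u, v)₁ = (1.844, 1.387).
Re-evaluating at (1.844, 1.387): F = (-18.74624, 0.86567), so ‖F‖₂ = 18.766.

18.766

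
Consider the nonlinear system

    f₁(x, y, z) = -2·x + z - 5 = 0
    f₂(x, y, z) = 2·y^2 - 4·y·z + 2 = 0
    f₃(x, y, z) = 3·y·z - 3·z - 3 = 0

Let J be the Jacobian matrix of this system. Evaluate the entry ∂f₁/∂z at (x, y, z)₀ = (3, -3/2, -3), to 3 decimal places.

∂f₁/∂z = 1.
At (3, -3/2, -3) this is 1.000.

1.000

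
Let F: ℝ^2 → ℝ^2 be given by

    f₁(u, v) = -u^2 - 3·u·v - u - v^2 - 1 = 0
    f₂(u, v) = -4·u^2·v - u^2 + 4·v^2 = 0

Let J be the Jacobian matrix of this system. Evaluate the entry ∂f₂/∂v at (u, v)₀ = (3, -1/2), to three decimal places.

-40.000

∂f₂/∂v = -4·u^2 + 8·v.
At (3, -1/2) this is -40.000.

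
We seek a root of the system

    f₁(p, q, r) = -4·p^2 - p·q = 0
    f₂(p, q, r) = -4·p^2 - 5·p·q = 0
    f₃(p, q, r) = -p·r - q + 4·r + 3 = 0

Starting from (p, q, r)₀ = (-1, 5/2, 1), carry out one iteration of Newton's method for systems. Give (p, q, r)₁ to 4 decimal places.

(-0.5000, 1.2500, -0.2500)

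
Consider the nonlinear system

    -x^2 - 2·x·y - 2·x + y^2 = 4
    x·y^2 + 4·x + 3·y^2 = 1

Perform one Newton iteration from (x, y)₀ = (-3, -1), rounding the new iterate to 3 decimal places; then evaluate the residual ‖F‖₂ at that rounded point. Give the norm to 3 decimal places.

At (-3, -1): F = (-12.000, -13.000).
Jacobian J = [[-2·x - 2·y - 2, -2·x + 2·y], [y^2 + 4, 2·x·y + 6·y]].
At the point, J = [[6.000, 4.000], [5.000, 0.000]] (det J = -20.000).
Solving J·Δ = −F gives Δ = (2.600, -0.900).
Then the next iterate is (x, y)₁ = (-0.400, -1.900).
Re-evaluating at (-0.400, -1.900): F = (-1.270, 6.786), so ‖F‖₂ = 6.904.

6.904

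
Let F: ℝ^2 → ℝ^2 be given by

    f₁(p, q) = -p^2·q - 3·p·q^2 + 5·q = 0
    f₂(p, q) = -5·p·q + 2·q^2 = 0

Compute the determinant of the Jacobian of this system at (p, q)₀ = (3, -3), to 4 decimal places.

-507.0000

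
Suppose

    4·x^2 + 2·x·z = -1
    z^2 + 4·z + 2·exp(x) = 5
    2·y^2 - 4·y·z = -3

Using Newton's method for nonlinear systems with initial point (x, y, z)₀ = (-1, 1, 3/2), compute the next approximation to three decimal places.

(-0.345, 1.777, 0.862)

At (-1, 1, 3/2): F = (2.000, 3.98576, -1.000).
Jacobian J = [[8·x + 2·z, 0, 2·x], [2·exp(x), 0, 2·z + 4], [0, 4·y - 4·z, -4·y]].
At the point, J = [[-5.000, 0.000, -2.000], [0.73576, 0.000, 7.000], [0.000, -2.000, -4.000]] (det J = -67.05696).
Solving J·Δ = −F gives Δ = (0.655, 0.777, -0.638).
Then the next iterate is (x, y, z)₁ = (-0.345, 1.777, 0.862).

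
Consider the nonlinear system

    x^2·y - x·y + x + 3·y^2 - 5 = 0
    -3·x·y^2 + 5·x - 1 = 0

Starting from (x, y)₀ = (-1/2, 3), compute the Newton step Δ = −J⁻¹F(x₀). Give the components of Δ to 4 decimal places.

At (-1/2, 3): F = (23.7500, 10.0000).
Jacobian J = [[2·x·y - y + 1, x^2 - x + 6·y], [-3·y^2 + 5, -6·x·y]].
At the point, J = [[-5.0000, 18.7500], [-22.0000, 9.0000]] (det J = 367.5000).
Solving J·Δ = −F gives Δ = (-0.0714, -1.2857).

(-0.0714, -1.2857)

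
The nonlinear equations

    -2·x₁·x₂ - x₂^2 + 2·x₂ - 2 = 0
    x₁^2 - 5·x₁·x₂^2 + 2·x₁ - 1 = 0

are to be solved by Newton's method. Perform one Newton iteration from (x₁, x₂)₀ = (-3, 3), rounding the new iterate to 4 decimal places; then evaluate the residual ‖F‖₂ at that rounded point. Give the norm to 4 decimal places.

30.4540

At (-3, 3): F = (13.0000, 137.0000).
Jacobian J = [[-2·x₂, -2·x₁ - 2·x₂ + 2], [2·x₁ - 5·x₂^2 + 2, -10·x₁·x₂]].
At the point, J = [[-6.0000, 2.0000], [-49.0000, 90.0000]] (det J = -442.0000).
Solving J·Δ = −F gives Δ = (2.0271, -0.4186).
Then the next iterate is (x₁, x₂)₁ = (-0.9729, 2.5814).
Re-evaluating at (-0.9729, 2.5814): F = (1.522062, 30.415943), so ‖F‖₂ = 30.4540.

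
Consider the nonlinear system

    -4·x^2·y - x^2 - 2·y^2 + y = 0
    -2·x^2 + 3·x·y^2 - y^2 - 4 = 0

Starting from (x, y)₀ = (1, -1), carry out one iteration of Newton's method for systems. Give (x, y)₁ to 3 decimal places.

(1.174, -2.043)

At (1, -1): F = (0.000, -4.000).
Jacobian J = [[-8·x·y - 2·x, -4·x^2 - 4·y + 1], [-4·x + 3·y^2, 6·x·y - 2·y]].
At the point, J = [[6.000, 1.000], [-1.000, -4.000]] (det J = -23.000).
Solving J·Δ = −F gives Δ = (0.174, -1.043).
Then the next iterate is (x, y)₁ = (1.174, -2.043).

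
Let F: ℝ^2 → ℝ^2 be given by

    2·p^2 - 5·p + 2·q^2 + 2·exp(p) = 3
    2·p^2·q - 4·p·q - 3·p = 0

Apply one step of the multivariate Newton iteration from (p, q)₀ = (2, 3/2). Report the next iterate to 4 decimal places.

(4.0000, -6.8057)

At (2, 3/2): F = (14.278112, -6.0000).
Jacobian J = [[4·p + 2·exp(p) - 5, 4·q], [4·p·q - 4·q - 3, 2·p^2 - 4·p]].
At the point, J = [[17.778112, 6.0000], [3.0000, 0.0000]] (det J = -18.0000).
Solving J·Δ = −F gives Δ = (2.0000, -8.3057).
Then the next iterate is (p, q)₁ = (4.0000, -6.8057).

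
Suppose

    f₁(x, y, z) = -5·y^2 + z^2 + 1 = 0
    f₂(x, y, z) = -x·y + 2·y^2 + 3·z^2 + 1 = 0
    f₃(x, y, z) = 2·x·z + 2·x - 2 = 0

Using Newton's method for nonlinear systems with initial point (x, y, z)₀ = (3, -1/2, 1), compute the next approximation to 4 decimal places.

At (3, -1/2, 1): F = (0.7500, 6.0000, 10.0000).
Jacobian J = [[0, -10·y, 2·z], [-y, -x + 4·y, 6·z], [2·z + 2, 0, 2·x]].
At the point, J = [[0.0000, 5.0000, 2.0000], [0.5000, -5.0000, 6.0000], [4.0000, 0.0000, 6.0000]] (det J = 145.0000).
Solving J·Δ = −F gives Δ = (-1.3621, 0.1534, -0.7586).
Then the next iterate is (x, y, z)₁ = (1.6379, -0.3466, 0.2414).

(1.6379, -0.3466, 0.2414)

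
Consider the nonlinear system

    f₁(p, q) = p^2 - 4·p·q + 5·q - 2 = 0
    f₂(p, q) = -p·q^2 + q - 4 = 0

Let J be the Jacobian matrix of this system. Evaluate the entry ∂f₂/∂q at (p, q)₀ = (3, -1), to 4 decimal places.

7.0000

∂f₂/∂q = -2·p·q + 1.
At (3, -1) this is 7.0000.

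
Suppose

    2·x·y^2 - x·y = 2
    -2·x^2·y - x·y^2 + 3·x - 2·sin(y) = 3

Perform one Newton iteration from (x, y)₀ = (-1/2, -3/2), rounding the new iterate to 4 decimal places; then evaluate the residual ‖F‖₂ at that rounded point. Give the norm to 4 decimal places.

93.2121

At (-1/2, -3/2): F = (-5.0000, -0.630010).
Jacobian J = [[2·y^2 - y, 4·x·y - x], [-4·x·y - y^2 + 3, -2·x^2 - 2·x·y - 2·cos(y)]].
At the point, J = [[6.0000, 3.5000], [-2.2500, -2.141474]] (det J = -4.973846).
Solving J·Δ = −F gives Δ = (2.5961, -3.0218).
Then the next iterate is (x, y)₁ = (2.0961, -4.5218).
Re-evaluating at (2.0961, -4.5218): F = (93.194697, -1.799482), so ‖F‖₂ = 93.2121.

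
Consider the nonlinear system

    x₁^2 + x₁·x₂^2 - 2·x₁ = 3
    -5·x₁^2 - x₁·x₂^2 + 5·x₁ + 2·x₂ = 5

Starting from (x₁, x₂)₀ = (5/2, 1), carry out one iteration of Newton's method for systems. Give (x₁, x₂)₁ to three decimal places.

At (5/2, 1): F = (0.750, -24.250).
Jacobian J = [[2·x₁ + x₂^2 - 2, 2·x₁·x₂], [-10·x₁ - x₂^2 + 5, -2·x₁·x₂ + 2]].
At the point, J = [[4.000, 5.000], [-21.000, -3.000]] (det J = 93.000).
Solving J·Δ = −F gives Δ = (-1.280, 0.874).
Then the next iterate is (x₁, x₂)₁ = (1.220, 1.874).

(1.220, 1.874)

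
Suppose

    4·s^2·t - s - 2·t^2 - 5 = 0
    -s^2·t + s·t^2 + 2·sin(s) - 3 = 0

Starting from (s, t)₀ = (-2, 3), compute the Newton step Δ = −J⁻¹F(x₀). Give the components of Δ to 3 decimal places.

(0.416, -1.652)

At (-2, 3): F = (27.000, -34.81859).
Jacobian J = [[8·s·t - 1, 4·s^2 - 4·t], [-2·s·t + t^2 + 2·cos(s), -s^2 + 2·s·t]].
At the point, J = [[-49.000, 4.000], [20.16771, -16.000]] (det J = 703.32917).
Solving J·Δ = −F gives Δ = (0.416, -1.652).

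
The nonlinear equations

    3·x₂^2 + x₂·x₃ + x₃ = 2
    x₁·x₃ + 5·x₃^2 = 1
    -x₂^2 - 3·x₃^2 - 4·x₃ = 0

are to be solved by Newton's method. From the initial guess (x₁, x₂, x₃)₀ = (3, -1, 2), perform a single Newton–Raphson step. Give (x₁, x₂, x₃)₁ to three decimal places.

(5.234, -0.750, 0.719)

At (3, -1, 2): F = (1.000, 25.000, -21.000).
Jacobian J = [[0, 6·x₂ + x₃, x₂ + 1], [x₃, 0, x₁ + 10·x₃], [0, -2·x₂, -6·x₃ - 4]].
At the point, J = [[0.000, -4.000, 0.000], [2.000, 0.000, 23.000], [0.000, 2.000, -16.000]] (det J = -128.000).
Solving J·Δ = −F gives Δ = (2.234, 0.250, -1.281).
Then the next iterate is (x₁, x₂, x₃)₁ = (5.234, -0.750, 0.719).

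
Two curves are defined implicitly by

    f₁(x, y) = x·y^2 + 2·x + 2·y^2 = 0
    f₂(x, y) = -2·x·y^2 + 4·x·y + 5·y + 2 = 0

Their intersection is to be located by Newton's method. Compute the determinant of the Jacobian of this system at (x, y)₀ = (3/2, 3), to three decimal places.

J = [[y^2 + 2, 2·x·y + 4·y], [-2·y^2 + 4·y, -4·x·y + 4·x + 5]].
At the point, J = [[11.000, 21.000], [-6.000, -7.000]].
det J = 49.000.

49.000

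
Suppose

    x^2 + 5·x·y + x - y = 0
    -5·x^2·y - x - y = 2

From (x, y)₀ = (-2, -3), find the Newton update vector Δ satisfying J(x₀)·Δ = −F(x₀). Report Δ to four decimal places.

At (-2, -3): F = (35.0000, 63.0000).
Jacobian J = [[2·x + 5·y + 1, 5·x - 1], [-10·x·y - 1, -5·x^2 - 1]].
At the point, J = [[-18.0000, -11.0000], [-61.0000, -21.0000]] (det J = -293.0000).
Solving J·Δ = −F gives Δ = (-0.1433, 3.4164).

(-0.1433, 3.4164)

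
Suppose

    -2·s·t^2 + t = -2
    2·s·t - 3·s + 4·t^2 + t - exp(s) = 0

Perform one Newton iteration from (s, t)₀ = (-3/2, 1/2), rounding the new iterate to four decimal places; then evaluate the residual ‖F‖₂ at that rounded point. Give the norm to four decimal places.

1.9052

At (-3/2, 1/2): F = (3.2500, 4.276870).
Jacobian J = [[-2·t^2, -4·s·t + 1], [2·t - exp(s) - 3, 2·s + 8·t + 1]].
At the point, J = [[-0.5000, 4.0000], [-2.223130, 2.0000]] (det J = 7.892521).
Solving J·Δ = −F gives Δ = (1.3440, -0.6445).
Then the next iterate is (s, t)₁ = (-0.1560, -0.1445).
Re-evaluating at (-0.1560, -0.1445): F = (1.862015, -0.403454), so ‖F‖₂ = 1.9052.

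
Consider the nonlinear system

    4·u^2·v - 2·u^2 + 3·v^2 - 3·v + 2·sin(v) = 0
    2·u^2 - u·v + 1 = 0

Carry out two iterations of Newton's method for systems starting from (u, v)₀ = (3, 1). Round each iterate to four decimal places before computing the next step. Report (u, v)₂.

(0.6892, 0.8686)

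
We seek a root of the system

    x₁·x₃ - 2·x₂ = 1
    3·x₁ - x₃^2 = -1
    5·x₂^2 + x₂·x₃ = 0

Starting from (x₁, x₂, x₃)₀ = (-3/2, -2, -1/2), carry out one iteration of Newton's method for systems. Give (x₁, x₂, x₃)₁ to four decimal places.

At (-3/2, -2, -1/2): F = (3.7500, -3.7500, 21.0000).
Jacobian J = [[x₃, -2, x₁], [3, 0, -2·x₃], [0, 10·x₂ + x₃, x₂]].
At the point, J = [[-0.5000, -2.0000, -1.5000], [3.0000, 0.0000, 1.0000], [0.0000, -20.5000, -2.0000]] (det J = 70.0000).
Solving J·Δ = −F gives Δ = (0.9348, 0.9321, 0.9455).
Then the next iterate is (x₁, x₂, x₃)₁ = (-0.5652, -1.0679, 0.4455).

(-0.5652, -1.0679, 0.4455)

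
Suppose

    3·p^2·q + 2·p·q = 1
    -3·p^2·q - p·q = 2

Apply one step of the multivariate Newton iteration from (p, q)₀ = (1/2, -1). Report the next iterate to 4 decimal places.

(6.8333, 18.6667)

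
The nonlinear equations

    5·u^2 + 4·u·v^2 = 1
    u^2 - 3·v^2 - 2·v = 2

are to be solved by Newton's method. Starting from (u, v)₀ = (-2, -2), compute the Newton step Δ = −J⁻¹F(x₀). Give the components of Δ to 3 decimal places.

(-0.705, 0.318)

At (-2, -2): F = (-13.000, -6.000).
Jacobian J = [[10·u + 4·v^2, 8·u·v], [2·u, -6·v - 2]].
At the point, J = [[-4.000, 32.000], [-4.000, 10.000]] (det J = 88.000).
Solving J·Δ = −F gives Δ = (-0.705, 0.318).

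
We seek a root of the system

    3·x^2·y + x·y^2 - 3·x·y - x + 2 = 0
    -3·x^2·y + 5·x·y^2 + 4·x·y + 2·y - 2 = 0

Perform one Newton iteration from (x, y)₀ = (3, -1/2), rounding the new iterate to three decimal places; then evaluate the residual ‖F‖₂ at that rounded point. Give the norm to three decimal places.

1.686

At (3, -1/2): F = (-9.250, 8.250).
Jacobian J = [[6·x·y + y^2 - 3·y - 1, 3·x^2 + 2·x·y - 3·x], [-6·x·y + 5·y^2 + 4·y, -3·x^2 + 10·x·y + 4·x + 2]].
At the point, J = [[-8.250, 15.000], [8.250, -28.000]] (det J = 107.250).
Solving J·Δ = −F gives Δ = (-1.261, -0.077).
Then the next iterate is (x, y)₁ = (1.739, -0.577).
Re-evaluating at (1.739, -0.577): F = (-1.38458, 0.96196), so ‖F‖₂ = 1.686.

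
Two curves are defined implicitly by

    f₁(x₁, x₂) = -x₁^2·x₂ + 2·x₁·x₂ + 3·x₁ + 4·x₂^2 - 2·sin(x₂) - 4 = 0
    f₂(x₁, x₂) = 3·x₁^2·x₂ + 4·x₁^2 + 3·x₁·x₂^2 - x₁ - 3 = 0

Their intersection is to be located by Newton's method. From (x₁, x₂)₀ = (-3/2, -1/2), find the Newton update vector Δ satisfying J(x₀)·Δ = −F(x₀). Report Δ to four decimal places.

At (-3/2, -1/2): F = (-3.916149, 3.0000).
Jacobian J = [[-2·x₁·x₂ + 2·x₂ + 3, -x₁^2 + 2·x₁ + 8·x₂ - 2·cos(x₂)], [6·x₁·x₂ + 8·x₁ + 3·x₂^2 - 1, 3·x₁^2 + 6·x₁·x₂]].
At the point, J = [[0.5000, -11.005165], [-7.7500, 11.2500]] (det J = -79.665030).
Solving J·Δ = −F gives Δ = (-0.1386, -0.3621).

(-0.1386, -0.3621)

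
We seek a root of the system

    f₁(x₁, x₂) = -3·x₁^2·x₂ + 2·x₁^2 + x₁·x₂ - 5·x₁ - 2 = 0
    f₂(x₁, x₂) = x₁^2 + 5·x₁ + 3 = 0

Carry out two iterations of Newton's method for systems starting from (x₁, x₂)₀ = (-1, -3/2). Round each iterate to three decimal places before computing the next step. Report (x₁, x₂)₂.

At (-1, -3/2): F = (11.000, -1.000).
Jacobian J = [[-6·x₁·x₂ + 4·x₁ + x₂ - 5, -3·x₁^2 + x₁], [2·x₁ + 5, 0]].
At the point, J = [[-19.500, -4.000], [3.000, 0.000]] (det J = 12.000).
Solving J·Δ = −F gives Δ = (0.333, 1.125).
Then the next iterate is (x₁, x₂)₁ = (-0.667, -0.375).
Round to (-0.667, -0.375) and repeat: F = (2.97540, 0.10989), J = [[-9.54375, -2.00167], [3.666, 0.000]].
Δ = (-0.030, 1.629), so (x₁, x₂)₂ = (-0.697, 1.254).

(-0.697, 1.254)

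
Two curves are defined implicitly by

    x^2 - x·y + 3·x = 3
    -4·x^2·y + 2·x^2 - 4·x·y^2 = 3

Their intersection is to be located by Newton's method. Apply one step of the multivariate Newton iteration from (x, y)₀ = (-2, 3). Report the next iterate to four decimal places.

(-2.1912, 2.1176)

At (-2, 3): F = (1.0000, 29.0000).
Jacobian J = [[2·x - y + 3, -x], [-8·x·y + 4·x - 4·y^2, -4·x^2 - 8·x·y]].
At the point, J = [[-4.0000, 2.0000], [4.0000, 32.0000]] (det J = -136.0000).
Solving J·Δ = −F gives Δ = (-0.1912, -0.8824).
Then the next iterate is (x, y)₁ = (-2.1912, 2.1176).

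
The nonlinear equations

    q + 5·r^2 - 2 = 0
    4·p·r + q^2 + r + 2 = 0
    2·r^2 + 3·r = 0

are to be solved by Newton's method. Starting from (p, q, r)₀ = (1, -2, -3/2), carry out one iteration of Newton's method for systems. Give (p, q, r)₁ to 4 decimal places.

At (1, -2, -3/2): F = (7.2500, -1.5000, 0.0000).
Jacobian J = [[0, 1, 10·r], [4·r, 2·q, 4·p + 1], [0, 0, 4·r + 3]].
At the point, J = [[0.0000, 1.0000, -15.0000], [-6.0000, -4.0000, 5.0000], [0.0000, 0.0000, -3.0000]] (det J = -18.0000).
Solving J·Δ = −F gives Δ = (4.5833, -7.2500, 0.0000).
Then the next iterate is (p, q, r)₁ = (5.5833, -9.2500, -1.5000).

(5.5833, -9.2500, -1.5000)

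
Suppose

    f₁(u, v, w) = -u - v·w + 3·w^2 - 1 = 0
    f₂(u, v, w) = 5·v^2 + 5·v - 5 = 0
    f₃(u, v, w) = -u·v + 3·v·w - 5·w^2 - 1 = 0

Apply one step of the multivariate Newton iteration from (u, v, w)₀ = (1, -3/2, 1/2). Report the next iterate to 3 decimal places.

At (1, -3/2, 1/2): F = (-0.500, -1.250, -3.000).
Jacobian J = [[-1, -w, -v + 6·w], [0, 10·v + 5, 0], [-v, -u + 3·w, 3·v - 10·w]].
At the point, J = [[-1.000, -0.500, 4.500], [0.000, -10.000, 0.000], [1.500, 0.500, -9.500]] (det J = -27.500).
Solving J·Δ = −F gives Δ = (-6.523, -0.125, -1.352).
Then the next iterate is (u, v, w)₁ = (-5.523, -1.625, -0.852).

(-5.523, -1.625, -0.852)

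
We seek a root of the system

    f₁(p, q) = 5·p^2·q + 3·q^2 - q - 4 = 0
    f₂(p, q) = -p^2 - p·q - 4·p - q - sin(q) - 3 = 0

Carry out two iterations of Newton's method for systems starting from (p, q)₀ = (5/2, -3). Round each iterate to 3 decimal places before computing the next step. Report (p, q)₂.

At (5/2, -3): F = (-67.750, -8.60888).
Jacobian J = [[10·p·q, 5·p^2 + 6·q - 1], [-2·p - q - 4, -p - cos(q) - 1]].
At the point, J = [[-75.000, 12.250], [-6.000, -2.51001]] (det J = 261.75056).
Solving J·Δ = −F gives Δ = (-1.053, -0.914).
Then the next iterate is (p, q)₁ = (1.447, -3.914).
Round to (1.447, -3.914) and repeat: F = (4.89635, -2.00211), J = [[-56.63558, -14.01496], [-2.980, -1.73077]].
Δ = (0.649, -2.275), so (p, q)₂ = (2.096, -6.189).

(2.096, -6.189)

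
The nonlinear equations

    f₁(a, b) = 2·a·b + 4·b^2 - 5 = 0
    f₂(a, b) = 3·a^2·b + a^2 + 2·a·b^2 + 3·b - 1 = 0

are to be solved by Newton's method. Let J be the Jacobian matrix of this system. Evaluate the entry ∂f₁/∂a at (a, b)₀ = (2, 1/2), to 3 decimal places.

∂f₁/∂a = 2·b.
At (2, 1/2) this is 1.000.

1.000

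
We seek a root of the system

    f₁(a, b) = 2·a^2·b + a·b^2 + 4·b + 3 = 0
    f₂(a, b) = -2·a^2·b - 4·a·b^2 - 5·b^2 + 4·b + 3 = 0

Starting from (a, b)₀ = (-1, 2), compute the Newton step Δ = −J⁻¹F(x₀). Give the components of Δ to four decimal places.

At (-1, 2): F = (11.0000, 3.0000).
Jacobian J = [[4·a·b + b^2, 2·a^2 + 2·a·b + 4], [-4·a·b - 4·b^2, -2·a^2 - 8·a·b - 10·b + 4]].
At the point, J = [[-4.0000, 2.0000], [-8.0000, -2.0000]] (det J = 24.0000).
Solving J·Δ = −F gives Δ = (1.1667, -3.1667).

(1.1667, -3.1667)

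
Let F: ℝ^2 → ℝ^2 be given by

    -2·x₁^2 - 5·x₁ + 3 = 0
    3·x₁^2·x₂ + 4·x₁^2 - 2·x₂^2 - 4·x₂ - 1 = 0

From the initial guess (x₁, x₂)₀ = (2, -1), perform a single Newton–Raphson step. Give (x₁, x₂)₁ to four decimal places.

At (2, -1): F = (-15.0000, 5.0000).
Jacobian J = [[-4·x₁ - 5, 0], [6·x₁·x₂ + 8·x₁, 3·x₁^2 - 4·x₂ - 4]].
At the point, J = [[-13.0000, 0.0000], [4.0000, 12.0000]] (det J = -156.0000).
Solving J·Δ = −F gives Δ = (-1.1538, -0.0321).
Then the next iterate is (x₁, x₂)₁ = (0.8462, -1.0321).

(0.8462, -1.0321)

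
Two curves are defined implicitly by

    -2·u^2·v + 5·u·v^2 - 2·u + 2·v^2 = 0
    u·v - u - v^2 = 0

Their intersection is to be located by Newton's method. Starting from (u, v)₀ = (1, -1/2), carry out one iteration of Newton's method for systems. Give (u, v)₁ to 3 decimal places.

At (1, -1/2): F = (0.750, -1.750).
Jacobian J = [[-4·u·v + 5·v^2 - 2, -2·u^2 + 10·u·v + 4·v], [v - 1, u - 2·v]].
At the point, J = [[1.250, -9.000], [-1.500, 2.000]] (det J = -11.000).
Solving J·Δ = −F gives Δ = (-1.295, -0.097).
Then the next iterate is (u, v)₁ = (-0.295, -0.597).

(-0.295, -0.597)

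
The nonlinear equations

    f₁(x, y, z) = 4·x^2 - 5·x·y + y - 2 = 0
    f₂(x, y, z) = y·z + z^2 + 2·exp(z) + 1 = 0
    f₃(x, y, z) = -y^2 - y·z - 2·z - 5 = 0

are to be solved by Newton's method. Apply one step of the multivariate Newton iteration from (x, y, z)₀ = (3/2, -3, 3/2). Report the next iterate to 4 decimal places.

At (3/2, -3, 3/2): F = (26.5000, 7.713378, -12.5000).
Jacobian J = [[8·x - 5·y, -5·x + 1, 0], [0, z, y + 2·z + 2·exp(z)], [0, -2·y - z, -y - 2]].
At the point, J = [[27.0000, -6.5000, 0.0000], [0.0000, 1.5000, 8.963378], [0.0000, 4.5000, 1.0000]] (det J = -1048.550444).
Solving J·Δ = −F gives Δ = (-0.2391, 3.0837, -1.3766).
Then the next iterate is (x, y, z)₁ = (1.2609, 0.0837, 0.1234).

(1.2609, 0.0837, 0.1234)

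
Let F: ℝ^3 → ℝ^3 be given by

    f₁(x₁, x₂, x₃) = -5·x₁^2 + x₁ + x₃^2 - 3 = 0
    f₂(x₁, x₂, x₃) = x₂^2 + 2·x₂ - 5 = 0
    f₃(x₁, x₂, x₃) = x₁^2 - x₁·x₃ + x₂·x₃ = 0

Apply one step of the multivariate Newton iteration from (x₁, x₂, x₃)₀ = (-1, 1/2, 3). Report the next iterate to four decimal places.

(0.1935, 1.7500, 0.8118)

At (-1, 1/2, 3): F = (0.0000, -3.7500, 5.5000).
Jacobian J = [[-10·x₁ + 1, 0, 2·x₃], [0, 2·x₂ + 2, 0], [2·x₁ - x₃, x₃, -x₁ + x₂]].
At the point, J = [[11.0000, 0.0000, 6.0000], [0.0000, 3.0000, 0.0000], [-5.0000, 3.0000, 1.5000]] (det J = 139.5000).
Solving J·Δ = −F gives Δ = (1.1935, 1.2500, -2.1882).
Then the next iterate is (x₁, x₂, x₃)₁ = (0.1935, 1.7500, 0.8118).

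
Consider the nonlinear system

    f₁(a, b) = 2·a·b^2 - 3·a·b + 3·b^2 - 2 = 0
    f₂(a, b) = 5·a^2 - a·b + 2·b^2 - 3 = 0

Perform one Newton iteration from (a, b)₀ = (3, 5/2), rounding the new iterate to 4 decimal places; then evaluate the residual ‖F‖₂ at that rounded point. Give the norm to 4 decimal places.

At (3, 5/2): F = (31.7500, 47.0000).
Jacobian J = [[2·b^2 - 3·b, 4·a·b - 3·a + 6·b], [10·a - b, -a + 4·b]].
At the point, J = [[5.0000, 36.0000], [27.5000, 7.0000]] (det J = -955.0000).
Solving J·Δ = −F gives Δ = (-1.5390, -0.6682).
Then the next iterate is (a, b)₁ = (1.4610, 1.8318).
Re-evaluating at (1.4610, 1.8318): F = (9.842440, 11.707328), so ‖F‖₂ = 15.2949.

15.2949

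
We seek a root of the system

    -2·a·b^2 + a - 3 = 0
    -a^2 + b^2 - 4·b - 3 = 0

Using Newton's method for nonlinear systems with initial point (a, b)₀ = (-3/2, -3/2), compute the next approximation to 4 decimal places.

(-1.7184, -1.1650)

At (-3/2, -3/2): F = (2.2500, 3.0000).
Jacobian J = [[-2·b^2 + 1, -4·a·b], [-2·a, 2·b - 4]].
At the point, J = [[-3.5000, -9.0000], [3.0000, -7.0000]] (det J = 51.5000).
Solving J·Δ = −F gives Δ = (-0.2184, 0.3350).
Then the next iterate is (a, b)₁ = (-1.7184, -1.1650).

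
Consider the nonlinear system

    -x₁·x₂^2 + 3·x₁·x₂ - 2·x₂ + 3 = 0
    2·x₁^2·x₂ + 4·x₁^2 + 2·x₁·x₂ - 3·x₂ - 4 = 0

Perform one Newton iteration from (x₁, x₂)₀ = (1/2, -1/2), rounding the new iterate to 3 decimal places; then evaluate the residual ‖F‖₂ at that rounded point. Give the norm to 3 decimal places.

At (1/2, -1/2): F = (3.125, -2.250).
Jacobian J = [[-x₂^2 + 3·x₂, -2·x₁·x₂ + 3·x₁ - 2], [4·x₁·x₂ + 8·x₁ + 2·x₂, 2·x₁^2 + 2·x₁ - 3]].
At the point, J = [[-1.750, 0.000], [2.000, -1.500]] (det J = 2.625).
Solving J·Δ = −F gives Δ = (1.786, 0.881).
Then the next iterate is (x₁, x₂)₁ = (2.286, 0.381).
Re-evaluating at (2.286, 0.381): F = (4.51906, 21.48417), so ‖F‖₂ = 21.954.

21.954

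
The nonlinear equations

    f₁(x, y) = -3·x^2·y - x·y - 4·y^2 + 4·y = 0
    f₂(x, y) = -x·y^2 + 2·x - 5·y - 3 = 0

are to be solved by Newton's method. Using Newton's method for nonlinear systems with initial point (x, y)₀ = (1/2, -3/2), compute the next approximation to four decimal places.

At (1/2, -3/2): F = (-13.1250, 4.3750).
Jacobian J = [[-6·x·y - y, -3·x^2 - x - 8·y + 4], [-y^2 + 2, -2·x·y - 5]].
At the point, J = [[6.0000, 14.7500], [-0.2500, -3.5000]] (det J = -17.3125).
Solving J·Δ = −F gives Δ = (-1.0740, 1.3267).
Then the next iterate is (x, y)₁ = (-0.5740, -0.1733).

(-0.5740, -0.1733)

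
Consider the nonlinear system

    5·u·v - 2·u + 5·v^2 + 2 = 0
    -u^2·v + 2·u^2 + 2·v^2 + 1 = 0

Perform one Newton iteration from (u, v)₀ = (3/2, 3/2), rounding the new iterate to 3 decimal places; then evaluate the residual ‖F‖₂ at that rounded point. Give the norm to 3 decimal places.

At (3/2, 3/2): F = (21.500, 6.625).
Jacobian J = [[5·v - 2, 5·u + 10·v], [-2·u·v + 4·u, -u^2 + 4·v]].
At the point, J = [[5.500, 22.500], [1.500, 3.750]] (det J = -13.125).
Solving J·Δ = −F gives Δ = (-5.214, 0.319).
Then the next iterate is (u, v)₁ = (-3.714, 1.819).
Re-evaluating at (-3.714, 1.819): F = (-7.80702, 10.11420), so ‖F‖₂ = 12.777.

12.777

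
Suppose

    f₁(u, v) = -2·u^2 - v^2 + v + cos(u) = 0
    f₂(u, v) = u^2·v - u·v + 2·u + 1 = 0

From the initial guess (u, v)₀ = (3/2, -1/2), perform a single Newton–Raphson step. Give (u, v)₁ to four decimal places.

(-0.0362, -3.2851)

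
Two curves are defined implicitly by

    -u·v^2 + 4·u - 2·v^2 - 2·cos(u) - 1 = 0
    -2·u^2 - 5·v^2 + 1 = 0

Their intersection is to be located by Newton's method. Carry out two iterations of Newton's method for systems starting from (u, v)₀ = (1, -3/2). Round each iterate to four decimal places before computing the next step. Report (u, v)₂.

At (1, -3/2): F = (-4.830605, -12.2500).
Jacobian J = [[-v^2 + 2·sin(u) + 4, -2·u·v - 4·v], [-4·u, -10·v]].
At the point, J = [[3.432942, 9.0000], [-4.0000, 15.0000]] (det J = 87.494130).
Solving J·Δ = −F gives Δ = (-0.4319, 0.7015).
Then the next iterate is (u, v)₁ = (0.5681, -0.7985).
Round to (0.5681, -0.7985) and repeat: F = (-2.050876, -2.833486), J = [[4.438461, 4.101256], [-2.2724, 7.9850]].
Δ = (0.1062, 0.3851), so (u, v)₂ = (0.6743, -0.4134).

(0.6743, -0.4134)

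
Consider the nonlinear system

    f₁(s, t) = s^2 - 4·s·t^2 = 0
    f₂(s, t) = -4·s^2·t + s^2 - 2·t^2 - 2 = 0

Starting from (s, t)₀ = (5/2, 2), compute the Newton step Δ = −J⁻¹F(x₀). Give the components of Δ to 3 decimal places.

At (5/2, 2): F = (-33.750, -53.750).
Jacobian J = [[2·s - 4·t^2, -8·s·t], [-8·s·t + 2·s, -4·s^2 - 4·t]].
At the point, J = [[-11.000, -40.000], [-35.000, -33.000]] (det J = -1037.000).
Solving J·Δ = −F gives Δ = (-0.999, -0.569).

(-0.999, -0.569)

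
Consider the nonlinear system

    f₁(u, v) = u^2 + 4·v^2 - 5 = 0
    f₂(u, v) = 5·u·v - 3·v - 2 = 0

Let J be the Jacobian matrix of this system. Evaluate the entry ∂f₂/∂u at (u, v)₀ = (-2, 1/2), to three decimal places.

∂f₂/∂u = 5·v.
At (-2, 1/2) this is 2.500.

2.500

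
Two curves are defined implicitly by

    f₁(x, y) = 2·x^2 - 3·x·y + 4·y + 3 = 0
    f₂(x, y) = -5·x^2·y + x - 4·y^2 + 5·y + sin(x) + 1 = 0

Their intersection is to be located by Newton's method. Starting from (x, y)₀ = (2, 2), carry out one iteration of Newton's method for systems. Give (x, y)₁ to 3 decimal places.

At (2, 2): F = (7.000, -42.09070).
Jacobian J = [[4·x - 3·y, -3·x + 4], [-10·x·y + cos(x) + 1, -5·x^2 - 8·y + 5]].
At the point, J = [[2.000, -2.000], [-39.41615, -31.000]] (det J = -140.83229).
Solving J·Δ = −F gives Δ = (-2.139, 1.361).
Then the next iterate is (x, y)₁ = (-0.139, 3.361).

(-0.139, 3.361)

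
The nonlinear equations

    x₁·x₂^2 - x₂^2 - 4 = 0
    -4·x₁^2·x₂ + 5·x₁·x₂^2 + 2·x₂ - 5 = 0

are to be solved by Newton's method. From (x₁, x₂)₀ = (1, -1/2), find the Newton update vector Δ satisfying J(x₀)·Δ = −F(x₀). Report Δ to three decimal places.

(16.000, 11.607)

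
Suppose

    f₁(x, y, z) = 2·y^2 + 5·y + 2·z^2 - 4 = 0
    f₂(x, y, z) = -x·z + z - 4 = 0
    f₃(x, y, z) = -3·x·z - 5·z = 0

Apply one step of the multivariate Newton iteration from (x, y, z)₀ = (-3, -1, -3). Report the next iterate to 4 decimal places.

At (-3, -1, -3): F = (11.0000, -16.0000, -12.0000).
Jacobian J = [[0, 4·y + 5, 4·z], [-z, 0, -x + 1], [-3·z, 0, -3·x - 5]].
At the point, J = [[0.0000, 1.0000, -12.0000], [3.0000, 0.0000, 4.0000], [9.0000, 0.0000, 4.0000]] (det J = 24.0000).
Solving J·Δ = −F gives Δ = (-0.6667, 43.0000, 4.5000).
Then the next iterate is (x, y, z)₁ = (-3.6667, 42.0000, 1.5000).

(-3.6667, 42.0000, 1.5000)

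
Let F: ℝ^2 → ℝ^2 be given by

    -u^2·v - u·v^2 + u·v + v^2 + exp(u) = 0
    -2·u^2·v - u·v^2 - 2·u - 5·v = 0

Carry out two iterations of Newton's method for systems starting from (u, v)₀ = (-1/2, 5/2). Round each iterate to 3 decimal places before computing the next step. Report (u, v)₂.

(-1.423, 0.702)

At (-1/2, 5/2): F = (8.10653, -9.625).
Jacobian J = [[-2·u·v - v^2 + v + exp(u), -u^2 - 2·u·v + u + 2·v], [-4·u·v - v^2 - 2, -2·u^2 - 2·u·v - 5]].
At the point, J = [[-0.64347, 6.750], [-3.250, -3.000]] (det J = 23.86791).
Solving J·Δ = −F gives Δ = (-1.703, -1.363).
Then the next iterate is (u, v)₁ = (-2.203, 1.137).
Round to (-2.203, 1.137) and repeat: F = (-3.77170, -9.46723), J = [[4.96432, 0.22741], [6.72647, -9.69680]].
Δ = (0.780, -0.435), so (u, v)₂ = (-1.423, 0.702).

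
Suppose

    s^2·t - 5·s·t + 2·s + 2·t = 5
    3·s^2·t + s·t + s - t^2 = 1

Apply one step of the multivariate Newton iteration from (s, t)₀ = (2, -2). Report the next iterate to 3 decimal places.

(2.071, -0.179)

At (2, -2): F = (7.000, -31.000).
Jacobian J = [[2·s·t - 5·t + 2, s^2 - 5·s + 2], [6·s·t + t + 1, 3·s^2 + s - 2·t]].
At the point, J = [[4.000, -4.000], [-25.000, 18.000]] (det J = -28.000).
Solving J·Δ = −F gives Δ = (0.071, 1.821).
Then the next iterate is (s, t)₁ = (2.071, -0.179).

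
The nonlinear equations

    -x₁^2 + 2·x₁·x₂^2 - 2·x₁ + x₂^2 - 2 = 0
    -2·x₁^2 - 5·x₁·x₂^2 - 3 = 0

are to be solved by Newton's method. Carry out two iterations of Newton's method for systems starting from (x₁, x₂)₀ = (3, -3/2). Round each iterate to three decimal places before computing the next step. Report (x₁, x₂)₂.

(0.071, -1.155)

At (3, -3/2): F = (-1.250, -54.750).
Jacobian J = [[-2·x₁ + 2·x₂^2 - 2, 4·x₁·x₂ + 2·x₂], [-4·x₁ - 5·x₂^2, -10·x₁·x₂]].
At the point, J = [[-3.500, -21.000], [-23.250, 45.000]] (det J = -645.750).
Solving J·Δ = −F gives Δ = (-1.868, 0.252).
Then the next iterate is (x₁, x₂)₁ = (1.132, -1.248).
Round to (1.132, -1.248) and repeat: F = (-0.46173, -14.37832), J = [[-1.14899, -8.14694], [-12.31552, 14.12736]].
Δ = (-1.061, 0.093), so (x₁, x₂)₂ = (0.071, -1.155).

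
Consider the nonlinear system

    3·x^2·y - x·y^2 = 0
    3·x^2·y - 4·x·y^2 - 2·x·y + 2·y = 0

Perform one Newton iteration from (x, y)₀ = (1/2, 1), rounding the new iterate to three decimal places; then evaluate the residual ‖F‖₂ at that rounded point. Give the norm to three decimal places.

At (1/2, 1): F = (0.250, -0.250).
Jacobian J = [[6·x·y - y^2, 3·x^2 - 2·x·y], [6·x·y - 4·y^2 - 2·y, 3·x^2 - 8·x·y - 2·x + 2]].
At the point, J = [[2.000, -0.250], [-3.000, -2.250]] (det J = -5.250).
Solving J·Δ = −F gives Δ = (-0.119, 0.048).
Then the next iterate is (x, y)₁ = (0.381, 1.048).
Re-evaluating at (0.381, 1.048): F = (0.03793, 0.07999), so ‖F‖₂ = 0.089.

0.089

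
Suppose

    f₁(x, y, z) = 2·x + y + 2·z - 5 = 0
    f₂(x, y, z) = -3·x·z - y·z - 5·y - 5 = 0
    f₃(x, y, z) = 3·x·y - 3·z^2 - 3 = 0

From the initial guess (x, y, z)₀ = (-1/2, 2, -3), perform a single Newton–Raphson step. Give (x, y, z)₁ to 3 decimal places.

(1.717, 4.894, -1.665)

At (-1/2, 2, -3): F = (-10.000, -13.500, -33.000).
Jacobian J = [[2, 1, 2], [-3·z, -z - 5, -3·x - y], [3·y, 3·x, -6·z]].
At the point, J = [[2.000, 1.000, 2.000], [9.000, -2.000, -0.500], [6.000, -1.500, 18.000]] (det J = -241.500).
Solving J·Δ = −F gives Δ = (2.217, 2.894, 1.335).
Then the next iterate is (x, y, z)₁ = (1.717, 4.894, -1.665).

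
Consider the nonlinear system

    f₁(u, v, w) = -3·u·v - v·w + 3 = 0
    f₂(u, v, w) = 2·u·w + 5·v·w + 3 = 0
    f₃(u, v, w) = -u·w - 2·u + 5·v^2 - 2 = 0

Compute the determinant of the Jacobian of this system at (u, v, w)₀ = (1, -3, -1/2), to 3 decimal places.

-3455.000

J = [[-3·v, -3·u - w, -v], [2·w, 5·w, 2·u + 5·v], [-w - 2, 10·v, -u]].
At the point, J = [[9.000, -2.500, 3.000], [-1.000, -2.500, -13.000], [-1.500, -30.000, -1.000]].
det J = -3455.000.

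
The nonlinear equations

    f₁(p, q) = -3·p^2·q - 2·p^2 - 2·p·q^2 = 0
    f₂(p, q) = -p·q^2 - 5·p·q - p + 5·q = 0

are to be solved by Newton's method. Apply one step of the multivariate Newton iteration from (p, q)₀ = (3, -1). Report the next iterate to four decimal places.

(1.3448, -1.2414)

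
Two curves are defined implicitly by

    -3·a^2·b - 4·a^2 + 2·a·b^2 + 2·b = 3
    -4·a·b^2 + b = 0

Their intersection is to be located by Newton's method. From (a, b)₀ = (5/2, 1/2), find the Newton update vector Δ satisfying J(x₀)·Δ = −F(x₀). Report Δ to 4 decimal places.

At (5/2, 1/2): F = (-35.1250, -2.0000).
Jacobian J = [[-6·a·b - 8·a + 2·b^2, -3·a^2 + 4·a·b + 2], [-4·b^2, -8·a·b + 1]].
At the point, J = [[-27.0000, -11.7500], [-1.0000, -9.0000]] (det J = 231.2500).
Solving J·Δ = −F gives Δ = (-1.2654, -0.0816).

(-1.2654, -0.0816)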